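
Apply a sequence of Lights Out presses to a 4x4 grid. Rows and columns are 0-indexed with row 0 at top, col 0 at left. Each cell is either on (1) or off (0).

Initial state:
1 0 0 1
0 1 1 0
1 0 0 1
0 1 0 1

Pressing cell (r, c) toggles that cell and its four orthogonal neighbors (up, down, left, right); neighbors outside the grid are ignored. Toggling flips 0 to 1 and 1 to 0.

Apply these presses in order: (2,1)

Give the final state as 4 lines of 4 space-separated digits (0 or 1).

After press 1 at (2,1):
1 0 0 1
0 0 1 0
0 1 1 1
0 0 0 1

Answer: 1 0 0 1
0 0 1 0
0 1 1 1
0 0 0 1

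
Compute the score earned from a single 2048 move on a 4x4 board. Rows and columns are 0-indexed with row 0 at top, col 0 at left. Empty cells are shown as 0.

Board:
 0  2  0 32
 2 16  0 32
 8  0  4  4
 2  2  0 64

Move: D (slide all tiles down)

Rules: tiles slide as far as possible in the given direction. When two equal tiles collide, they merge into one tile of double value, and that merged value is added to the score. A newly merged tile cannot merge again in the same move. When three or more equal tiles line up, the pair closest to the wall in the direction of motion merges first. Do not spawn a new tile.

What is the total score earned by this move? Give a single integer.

Slide down:
col 0: [0, 2, 8, 2] -> [0, 2, 8, 2]  score +0 (running 0)
col 1: [2, 16, 0, 2] -> [0, 2, 16, 2]  score +0 (running 0)
col 2: [0, 0, 4, 0] -> [0, 0, 0, 4]  score +0 (running 0)
col 3: [32, 32, 4, 64] -> [0, 64, 4, 64]  score +64 (running 64)
Board after move:
 0  0  0  0
 2  2  0 64
 8 16  0  4
 2  2  4 64

Answer: 64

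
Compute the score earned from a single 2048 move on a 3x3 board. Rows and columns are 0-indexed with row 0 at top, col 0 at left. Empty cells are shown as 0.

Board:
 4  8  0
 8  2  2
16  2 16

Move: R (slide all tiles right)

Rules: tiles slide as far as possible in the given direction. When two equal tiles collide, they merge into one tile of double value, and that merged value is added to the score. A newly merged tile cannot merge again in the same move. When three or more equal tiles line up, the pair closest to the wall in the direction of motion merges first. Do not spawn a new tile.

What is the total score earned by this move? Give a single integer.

Slide right:
row 0: [4, 8, 0] -> [0, 4, 8]  score +0 (running 0)
row 1: [8, 2, 2] -> [0, 8, 4]  score +4 (running 4)
row 2: [16, 2, 16] -> [16, 2, 16]  score +0 (running 4)
Board after move:
 0  4  8
 0  8  4
16  2 16

Answer: 4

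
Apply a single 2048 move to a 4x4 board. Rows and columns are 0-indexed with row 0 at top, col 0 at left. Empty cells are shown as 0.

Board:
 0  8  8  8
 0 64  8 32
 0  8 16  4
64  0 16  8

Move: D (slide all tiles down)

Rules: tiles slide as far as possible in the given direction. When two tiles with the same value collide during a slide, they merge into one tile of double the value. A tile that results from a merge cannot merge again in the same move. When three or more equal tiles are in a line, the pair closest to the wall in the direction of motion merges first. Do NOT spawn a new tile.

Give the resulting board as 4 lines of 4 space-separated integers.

Slide down:
col 0: [0, 0, 0, 64] -> [0, 0, 0, 64]
col 1: [8, 64, 8, 0] -> [0, 8, 64, 8]
col 2: [8, 8, 16, 16] -> [0, 0, 16, 32]
col 3: [8, 32, 4, 8] -> [8, 32, 4, 8]

Answer:  0  0  0  8
 0  8  0 32
 0 64 16  4
64  8 32  8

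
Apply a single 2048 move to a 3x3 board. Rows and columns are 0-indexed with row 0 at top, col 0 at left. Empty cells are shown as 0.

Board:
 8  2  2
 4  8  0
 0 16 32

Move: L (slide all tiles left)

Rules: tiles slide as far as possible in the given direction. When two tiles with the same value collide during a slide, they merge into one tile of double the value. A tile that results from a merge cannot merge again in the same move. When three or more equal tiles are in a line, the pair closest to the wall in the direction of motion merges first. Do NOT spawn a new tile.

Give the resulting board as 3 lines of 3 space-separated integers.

Answer:  8  4  0
 4  8  0
16 32  0

Derivation:
Slide left:
row 0: [8, 2, 2] -> [8, 4, 0]
row 1: [4, 8, 0] -> [4, 8, 0]
row 2: [0, 16, 32] -> [16, 32, 0]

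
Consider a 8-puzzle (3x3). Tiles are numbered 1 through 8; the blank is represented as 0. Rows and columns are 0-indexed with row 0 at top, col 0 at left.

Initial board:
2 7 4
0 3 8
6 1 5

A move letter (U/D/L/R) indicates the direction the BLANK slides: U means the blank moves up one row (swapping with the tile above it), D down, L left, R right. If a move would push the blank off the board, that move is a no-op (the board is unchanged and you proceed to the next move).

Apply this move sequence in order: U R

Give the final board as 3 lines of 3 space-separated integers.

Answer: 7 0 4
2 3 8
6 1 5

Derivation:
After move 1 (U):
0 7 4
2 3 8
6 1 5

After move 2 (R):
7 0 4
2 3 8
6 1 5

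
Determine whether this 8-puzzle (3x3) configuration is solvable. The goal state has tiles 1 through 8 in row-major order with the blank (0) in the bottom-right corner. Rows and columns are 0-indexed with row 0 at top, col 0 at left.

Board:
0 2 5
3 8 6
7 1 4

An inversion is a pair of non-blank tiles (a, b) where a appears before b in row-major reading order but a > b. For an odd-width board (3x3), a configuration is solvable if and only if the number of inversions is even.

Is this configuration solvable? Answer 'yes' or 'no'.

Answer: no

Derivation:
Inversions (pairs i<j in row-major order where tile[i] > tile[j] > 0): 13
13 is odd, so the puzzle is not solvable.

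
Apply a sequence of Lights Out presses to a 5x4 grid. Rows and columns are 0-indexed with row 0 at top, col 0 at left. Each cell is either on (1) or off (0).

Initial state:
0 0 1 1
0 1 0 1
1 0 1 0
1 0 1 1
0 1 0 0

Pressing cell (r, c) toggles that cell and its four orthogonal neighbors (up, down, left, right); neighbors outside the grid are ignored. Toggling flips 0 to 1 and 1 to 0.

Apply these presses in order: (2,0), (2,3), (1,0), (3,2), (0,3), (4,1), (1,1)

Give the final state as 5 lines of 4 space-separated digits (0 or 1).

After press 1 at (2,0):
0 0 1 1
1 1 0 1
0 1 1 0
0 0 1 1
0 1 0 0

After press 2 at (2,3):
0 0 1 1
1 1 0 0
0 1 0 1
0 0 1 0
0 1 0 0

After press 3 at (1,0):
1 0 1 1
0 0 0 0
1 1 0 1
0 0 1 0
0 1 0 0

After press 4 at (3,2):
1 0 1 1
0 0 0 0
1 1 1 1
0 1 0 1
0 1 1 0

After press 5 at (0,3):
1 0 0 0
0 0 0 1
1 1 1 1
0 1 0 1
0 1 1 0

After press 6 at (4,1):
1 0 0 0
0 0 0 1
1 1 1 1
0 0 0 1
1 0 0 0

After press 7 at (1,1):
1 1 0 0
1 1 1 1
1 0 1 1
0 0 0 1
1 0 0 0

Answer: 1 1 0 0
1 1 1 1
1 0 1 1
0 0 0 1
1 0 0 0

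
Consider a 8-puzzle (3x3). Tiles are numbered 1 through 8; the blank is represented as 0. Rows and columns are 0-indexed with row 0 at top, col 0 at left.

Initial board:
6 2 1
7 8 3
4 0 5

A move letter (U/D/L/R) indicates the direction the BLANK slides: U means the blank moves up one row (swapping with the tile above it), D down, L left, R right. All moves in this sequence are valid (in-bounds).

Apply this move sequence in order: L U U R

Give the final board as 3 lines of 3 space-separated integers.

After move 1 (L):
6 2 1
7 8 3
0 4 5

After move 2 (U):
6 2 1
0 8 3
7 4 5

After move 3 (U):
0 2 1
6 8 3
7 4 5

After move 4 (R):
2 0 1
6 8 3
7 4 5

Answer: 2 0 1
6 8 3
7 4 5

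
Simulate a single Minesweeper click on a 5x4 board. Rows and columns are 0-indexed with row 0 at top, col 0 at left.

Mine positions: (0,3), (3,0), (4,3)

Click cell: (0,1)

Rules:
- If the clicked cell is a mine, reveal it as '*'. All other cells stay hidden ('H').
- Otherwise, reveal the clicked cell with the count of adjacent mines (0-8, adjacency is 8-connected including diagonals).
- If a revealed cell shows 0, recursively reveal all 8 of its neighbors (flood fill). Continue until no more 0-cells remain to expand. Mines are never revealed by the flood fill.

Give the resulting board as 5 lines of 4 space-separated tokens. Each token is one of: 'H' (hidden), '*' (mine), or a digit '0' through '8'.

0 0 1 H
0 0 1 1
1 1 0 0
H 1 1 1
H H H H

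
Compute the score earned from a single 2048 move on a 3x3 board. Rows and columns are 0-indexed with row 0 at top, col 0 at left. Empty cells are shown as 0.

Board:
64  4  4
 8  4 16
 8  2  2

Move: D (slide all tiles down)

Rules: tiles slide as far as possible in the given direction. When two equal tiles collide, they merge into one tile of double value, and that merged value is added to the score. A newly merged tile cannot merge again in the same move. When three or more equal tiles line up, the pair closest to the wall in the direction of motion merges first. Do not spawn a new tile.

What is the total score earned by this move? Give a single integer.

Answer: 24

Derivation:
Slide down:
col 0: [64, 8, 8] -> [0, 64, 16]  score +16 (running 16)
col 1: [4, 4, 2] -> [0, 8, 2]  score +8 (running 24)
col 2: [4, 16, 2] -> [4, 16, 2]  score +0 (running 24)
Board after move:
 0  0  4
64  8 16
16  2  2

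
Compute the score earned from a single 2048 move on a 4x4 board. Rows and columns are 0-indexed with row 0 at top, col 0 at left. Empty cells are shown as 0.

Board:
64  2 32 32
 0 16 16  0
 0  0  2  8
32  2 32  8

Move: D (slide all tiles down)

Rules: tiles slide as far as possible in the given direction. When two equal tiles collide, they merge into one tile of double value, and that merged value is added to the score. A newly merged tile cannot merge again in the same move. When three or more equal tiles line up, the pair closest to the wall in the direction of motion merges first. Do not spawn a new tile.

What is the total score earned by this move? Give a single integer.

Slide down:
col 0: [64, 0, 0, 32] -> [0, 0, 64, 32]  score +0 (running 0)
col 1: [2, 16, 0, 2] -> [0, 2, 16, 2]  score +0 (running 0)
col 2: [32, 16, 2, 32] -> [32, 16, 2, 32]  score +0 (running 0)
col 3: [32, 0, 8, 8] -> [0, 0, 32, 16]  score +16 (running 16)
Board after move:
 0  0 32  0
 0  2 16  0
64 16  2 32
32  2 32 16

Answer: 16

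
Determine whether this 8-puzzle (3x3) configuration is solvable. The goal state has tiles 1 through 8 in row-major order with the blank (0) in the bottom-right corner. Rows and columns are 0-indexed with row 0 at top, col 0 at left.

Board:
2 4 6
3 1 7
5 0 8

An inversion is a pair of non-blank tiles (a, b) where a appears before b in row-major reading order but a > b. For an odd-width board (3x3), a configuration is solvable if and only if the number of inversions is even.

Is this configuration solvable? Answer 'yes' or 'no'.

Inversions (pairs i<j in row-major order where tile[i] > tile[j] > 0): 8
8 is even, so the puzzle is solvable.

Answer: yes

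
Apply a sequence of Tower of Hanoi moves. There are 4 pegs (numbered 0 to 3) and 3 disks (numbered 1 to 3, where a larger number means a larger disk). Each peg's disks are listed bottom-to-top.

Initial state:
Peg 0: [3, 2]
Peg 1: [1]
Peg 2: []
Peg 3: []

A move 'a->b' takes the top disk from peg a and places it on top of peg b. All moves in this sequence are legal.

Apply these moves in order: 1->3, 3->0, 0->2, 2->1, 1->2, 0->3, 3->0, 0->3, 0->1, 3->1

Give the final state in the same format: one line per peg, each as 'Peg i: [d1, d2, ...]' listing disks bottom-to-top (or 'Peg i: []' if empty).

After move 1 (1->3):
Peg 0: [3, 2]
Peg 1: []
Peg 2: []
Peg 3: [1]

After move 2 (3->0):
Peg 0: [3, 2, 1]
Peg 1: []
Peg 2: []
Peg 3: []

After move 3 (0->2):
Peg 0: [3, 2]
Peg 1: []
Peg 2: [1]
Peg 3: []

After move 4 (2->1):
Peg 0: [3, 2]
Peg 1: [1]
Peg 2: []
Peg 3: []

After move 5 (1->2):
Peg 0: [3, 2]
Peg 1: []
Peg 2: [1]
Peg 3: []

After move 6 (0->3):
Peg 0: [3]
Peg 1: []
Peg 2: [1]
Peg 3: [2]

After move 7 (3->0):
Peg 0: [3, 2]
Peg 1: []
Peg 2: [1]
Peg 3: []

After move 8 (0->3):
Peg 0: [3]
Peg 1: []
Peg 2: [1]
Peg 3: [2]

After move 9 (0->1):
Peg 0: []
Peg 1: [3]
Peg 2: [1]
Peg 3: [2]

After move 10 (3->1):
Peg 0: []
Peg 1: [3, 2]
Peg 2: [1]
Peg 3: []

Answer: Peg 0: []
Peg 1: [3, 2]
Peg 2: [1]
Peg 3: []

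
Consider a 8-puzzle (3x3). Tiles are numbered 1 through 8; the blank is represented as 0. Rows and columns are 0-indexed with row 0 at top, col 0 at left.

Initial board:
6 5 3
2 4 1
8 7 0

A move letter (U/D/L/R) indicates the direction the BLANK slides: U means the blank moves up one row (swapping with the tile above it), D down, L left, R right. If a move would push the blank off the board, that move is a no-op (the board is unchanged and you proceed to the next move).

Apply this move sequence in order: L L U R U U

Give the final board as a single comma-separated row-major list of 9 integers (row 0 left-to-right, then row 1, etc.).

After move 1 (L):
6 5 3
2 4 1
8 0 7

After move 2 (L):
6 5 3
2 4 1
0 8 7

After move 3 (U):
6 5 3
0 4 1
2 8 7

After move 4 (R):
6 5 3
4 0 1
2 8 7

After move 5 (U):
6 0 3
4 5 1
2 8 7

After move 6 (U):
6 0 3
4 5 1
2 8 7

Answer: 6, 0, 3, 4, 5, 1, 2, 8, 7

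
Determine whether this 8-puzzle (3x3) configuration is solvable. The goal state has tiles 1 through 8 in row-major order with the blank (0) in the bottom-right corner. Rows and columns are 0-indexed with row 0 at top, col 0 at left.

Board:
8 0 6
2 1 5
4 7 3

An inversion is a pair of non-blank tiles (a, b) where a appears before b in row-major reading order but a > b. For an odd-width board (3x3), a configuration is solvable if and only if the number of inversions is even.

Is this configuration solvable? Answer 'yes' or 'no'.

Inversions (pairs i<j in row-major order where tile[i] > tile[j] > 0): 17
17 is odd, so the puzzle is not solvable.

Answer: no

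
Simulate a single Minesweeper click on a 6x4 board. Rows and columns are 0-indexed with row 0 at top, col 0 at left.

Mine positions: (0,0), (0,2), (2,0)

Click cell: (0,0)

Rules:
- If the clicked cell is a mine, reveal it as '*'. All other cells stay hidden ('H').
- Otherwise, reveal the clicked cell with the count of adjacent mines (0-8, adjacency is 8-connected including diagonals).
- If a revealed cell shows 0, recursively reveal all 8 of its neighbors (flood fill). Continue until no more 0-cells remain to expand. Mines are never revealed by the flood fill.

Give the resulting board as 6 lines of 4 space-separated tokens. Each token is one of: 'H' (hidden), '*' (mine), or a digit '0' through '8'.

* H H H
H H H H
H H H H
H H H H
H H H H
H H H H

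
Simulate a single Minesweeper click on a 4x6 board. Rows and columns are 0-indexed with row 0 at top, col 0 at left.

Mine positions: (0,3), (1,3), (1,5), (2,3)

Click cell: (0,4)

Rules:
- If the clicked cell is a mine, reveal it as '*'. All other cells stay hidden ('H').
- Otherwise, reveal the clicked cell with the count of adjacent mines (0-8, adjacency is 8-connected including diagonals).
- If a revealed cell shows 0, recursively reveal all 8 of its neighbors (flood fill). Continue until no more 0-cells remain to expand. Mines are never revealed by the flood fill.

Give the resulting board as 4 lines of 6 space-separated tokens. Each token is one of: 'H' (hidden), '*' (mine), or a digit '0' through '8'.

H H H H 3 H
H H H H H H
H H H H H H
H H H H H H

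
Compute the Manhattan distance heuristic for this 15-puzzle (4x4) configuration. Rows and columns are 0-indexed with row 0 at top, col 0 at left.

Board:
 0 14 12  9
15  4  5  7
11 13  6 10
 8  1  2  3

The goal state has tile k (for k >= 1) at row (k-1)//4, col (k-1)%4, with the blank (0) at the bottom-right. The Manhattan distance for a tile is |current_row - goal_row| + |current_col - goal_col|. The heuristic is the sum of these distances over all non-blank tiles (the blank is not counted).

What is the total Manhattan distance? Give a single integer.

Answer: 46

Derivation:
Tile 14: (0,1)->(3,1) = 3
Tile 12: (0,2)->(2,3) = 3
Tile 9: (0,3)->(2,0) = 5
Tile 15: (1,0)->(3,2) = 4
Tile 4: (1,1)->(0,3) = 3
Tile 5: (1,2)->(1,0) = 2
Tile 7: (1,3)->(1,2) = 1
Tile 11: (2,0)->(2,2) = 2
Tile 13: (2,1)->(3,0) = 2
Tile 6: (2,2)->(1,1) = 2
Tile 10: (2,3)->(2,1) = 2
Tile 8: (3,0)->(1,3) = 5
Tile 1: (3,1)->(0,0) = 4
Tile 2: (3,2)->(0,1) = 4
Tile 3: (3,3)->(0,2) = 4
Sum: 3 + 3 + 5 + 4 + 3 + 2 + 1 + 2 + 2 + 2 + 2 + 5 + 4 + 4 + 4 = 46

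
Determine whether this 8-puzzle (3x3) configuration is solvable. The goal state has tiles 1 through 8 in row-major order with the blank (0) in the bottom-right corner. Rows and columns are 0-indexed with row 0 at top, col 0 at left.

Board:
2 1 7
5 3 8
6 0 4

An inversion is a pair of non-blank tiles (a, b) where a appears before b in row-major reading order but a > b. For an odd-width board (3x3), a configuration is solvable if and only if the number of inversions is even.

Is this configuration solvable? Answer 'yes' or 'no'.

Inversions (pairs i<j in row-major order where tile[i] > tile[j] > 0): 10
10 is even, so the puzzle is solvable.

Answer: yes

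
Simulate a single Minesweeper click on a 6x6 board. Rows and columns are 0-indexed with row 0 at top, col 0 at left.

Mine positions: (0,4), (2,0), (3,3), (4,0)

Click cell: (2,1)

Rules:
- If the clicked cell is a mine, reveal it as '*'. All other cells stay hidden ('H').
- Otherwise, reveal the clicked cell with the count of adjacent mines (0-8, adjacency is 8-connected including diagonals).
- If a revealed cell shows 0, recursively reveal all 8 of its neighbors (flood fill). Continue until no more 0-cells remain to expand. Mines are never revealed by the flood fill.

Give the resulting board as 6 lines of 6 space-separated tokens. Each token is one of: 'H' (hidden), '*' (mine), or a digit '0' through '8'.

H H H H H H
H H H H H H
H 1 H H H H
H H H H H H
H H H H H H
H H H H H H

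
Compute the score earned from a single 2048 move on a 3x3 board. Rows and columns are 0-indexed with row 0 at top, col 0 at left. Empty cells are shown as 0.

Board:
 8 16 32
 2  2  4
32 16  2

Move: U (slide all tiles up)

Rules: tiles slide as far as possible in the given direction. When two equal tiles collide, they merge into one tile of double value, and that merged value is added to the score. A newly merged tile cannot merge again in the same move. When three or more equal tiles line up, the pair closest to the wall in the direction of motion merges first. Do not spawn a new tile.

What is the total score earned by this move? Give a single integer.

Slide up:
col 0: [8, 2, 32] -> [8, 2, 32]  score +0 (running 0)
col 1: [16, 2, 16] -> [16, 2, 16]  score +0 (running 0)
col 2: [32, 4, 2] -> [32, 4, 2]  score +0 (running 0)
Board after move:
 8 16 32
 2  2  4
32 16  2

Answer: 0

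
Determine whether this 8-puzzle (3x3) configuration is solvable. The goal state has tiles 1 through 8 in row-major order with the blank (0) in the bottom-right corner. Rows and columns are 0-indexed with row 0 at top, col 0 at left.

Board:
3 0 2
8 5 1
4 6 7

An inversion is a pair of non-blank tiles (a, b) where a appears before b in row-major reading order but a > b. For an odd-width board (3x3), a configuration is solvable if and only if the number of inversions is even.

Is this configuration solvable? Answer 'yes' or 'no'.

Answer: yes

Derivation:
Inversions (pairs i<j in row-major order where tile[i] > tile[j] > 0): 10
10 is even, so the puzzle is solvable.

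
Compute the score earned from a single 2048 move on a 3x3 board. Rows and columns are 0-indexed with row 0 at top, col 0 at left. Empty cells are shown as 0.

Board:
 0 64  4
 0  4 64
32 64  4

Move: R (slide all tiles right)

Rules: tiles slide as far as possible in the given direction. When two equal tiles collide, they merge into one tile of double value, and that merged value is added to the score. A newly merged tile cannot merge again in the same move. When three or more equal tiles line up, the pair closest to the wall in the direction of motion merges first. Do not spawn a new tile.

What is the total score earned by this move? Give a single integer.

Slide right:
row 0: [0, 64, 4] -> [0, 64, 4]  score +0 (running 0)
row 1: [0, 4, 64] -> [0, 4, 64]  score +0 (running 0)
row 2: [32, 64, 4] -> [32, 64, 4]  score +0 (running 0)
Board after move:
 0 64  4
 0  4 64
32 64  4

Answer: 0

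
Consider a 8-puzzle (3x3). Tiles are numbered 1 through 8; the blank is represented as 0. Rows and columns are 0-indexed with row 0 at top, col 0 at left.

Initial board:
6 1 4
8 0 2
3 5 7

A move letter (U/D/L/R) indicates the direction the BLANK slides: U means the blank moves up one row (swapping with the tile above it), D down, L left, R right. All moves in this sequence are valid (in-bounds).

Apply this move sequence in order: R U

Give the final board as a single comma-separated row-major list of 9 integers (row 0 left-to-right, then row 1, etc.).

After move 1 (R):
6 1 4
8 2 0
3 5 7

After move 2 (U):
6 1 0
8 2 4
3 5 7

Answer: 6, 1, 0, 8, 2, 4, 3, 5, 7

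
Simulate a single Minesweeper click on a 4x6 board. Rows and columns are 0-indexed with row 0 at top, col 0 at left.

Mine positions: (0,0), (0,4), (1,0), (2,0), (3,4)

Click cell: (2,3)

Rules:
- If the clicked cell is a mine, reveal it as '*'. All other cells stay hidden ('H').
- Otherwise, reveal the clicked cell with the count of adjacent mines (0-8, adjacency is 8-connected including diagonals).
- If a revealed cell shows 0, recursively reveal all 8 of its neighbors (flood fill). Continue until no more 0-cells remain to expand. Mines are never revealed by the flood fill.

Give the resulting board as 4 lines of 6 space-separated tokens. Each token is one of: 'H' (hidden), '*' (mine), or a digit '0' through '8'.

H H H H H H
H H H H H H
H H H 1 H H
H H H H H H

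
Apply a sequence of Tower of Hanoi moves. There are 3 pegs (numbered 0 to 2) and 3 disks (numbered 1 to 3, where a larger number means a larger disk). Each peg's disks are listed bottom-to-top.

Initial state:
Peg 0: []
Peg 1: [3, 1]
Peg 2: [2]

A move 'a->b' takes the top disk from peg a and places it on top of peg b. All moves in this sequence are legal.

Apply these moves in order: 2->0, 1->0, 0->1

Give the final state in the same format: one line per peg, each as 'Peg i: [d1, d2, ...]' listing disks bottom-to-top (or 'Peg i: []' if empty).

Answer: Peg 0: [2]
Peg 1: [3, 1]
Peg 2: []

Derivation:
After move 1 (2->0):
Peg 0: [2]
Peg 1: [3, 1]
Peg 2: []

After move 2 (1->0):
Peg 0: [2, 1]
Peg 1: [3]
Peg 2: []

After move 3 (0->1):
Peg 0: [2]
Peg 1: [3, 1]
Peg 2: []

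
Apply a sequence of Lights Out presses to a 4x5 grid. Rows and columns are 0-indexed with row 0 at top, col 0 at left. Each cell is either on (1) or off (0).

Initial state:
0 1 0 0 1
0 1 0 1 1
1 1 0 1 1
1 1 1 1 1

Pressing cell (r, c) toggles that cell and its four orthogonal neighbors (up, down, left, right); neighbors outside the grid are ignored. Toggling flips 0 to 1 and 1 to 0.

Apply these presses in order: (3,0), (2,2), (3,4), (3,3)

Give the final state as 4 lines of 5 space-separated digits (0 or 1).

After press 1 at (3,0):
0 1 0 0 1
0 1 0 1 1
0 1 0 1 1
0 0 1 1 1

After press 2 at (2,2):
0 1 0 0 1
0 1 1 1 1
0 0 1 0 1
0 0 0 1 1

After press 3 at (3,4):
0 1 0 0 1
0 1 1 1 1
0 0 1 0 0
0 0 0 0 0

After press 4 at (3,3):
0 1 0 0 1
0 1 1 1 1
0 0 1 1 0
0 0 1 1 1

Answer: 0 1 0 0 1
0 1 1 1 1
0 0 1 1 0
0 0 1 1 1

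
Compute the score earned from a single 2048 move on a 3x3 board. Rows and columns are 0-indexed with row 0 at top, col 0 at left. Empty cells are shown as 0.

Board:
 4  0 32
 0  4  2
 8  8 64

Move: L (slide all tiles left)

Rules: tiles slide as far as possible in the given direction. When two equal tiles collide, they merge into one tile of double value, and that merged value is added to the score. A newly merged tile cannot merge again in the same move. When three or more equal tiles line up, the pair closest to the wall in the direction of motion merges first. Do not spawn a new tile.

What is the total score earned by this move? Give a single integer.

Answer: 16

Derivation:
Slide left:
row 0: [4, 0, 32] -> [4, 32, 0]  score +0 (running 0)
row 1: [0, 4, 2] -> [4, 2, 0]  score +0 (running 0)
row 2: [8, 8, 64] -> [16, 64, 0]  score +16 (running 16)
Board after move:
 4 32  0
 4  2  0
16 64  0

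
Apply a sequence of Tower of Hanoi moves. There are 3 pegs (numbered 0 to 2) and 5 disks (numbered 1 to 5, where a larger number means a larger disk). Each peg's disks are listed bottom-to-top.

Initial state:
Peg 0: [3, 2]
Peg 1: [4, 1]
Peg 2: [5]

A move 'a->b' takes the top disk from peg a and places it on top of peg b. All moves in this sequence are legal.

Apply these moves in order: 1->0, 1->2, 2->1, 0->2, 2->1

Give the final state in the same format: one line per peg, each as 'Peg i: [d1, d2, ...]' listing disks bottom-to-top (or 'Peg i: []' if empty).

After move 1 (1->0):
Peg 0: [3, 2, 1]
Peg 1: [4]
Peg 2: [5]

After move 2 (1->2):
Peg 0: [3, 2, 1]
Peg 1: []
Peg 2: [5, 4]

After move 3 (2->1):
Peg 0: [3, 2, 1]
Peg 1: [4]
Peg 2: [5]

After move 4 (0->2):
Peg 0: [3, 2]
Peg 1: [4]
Peg 2: [5, 1]

After move 5 (2->1):
Peg 0: [3, 2]
Peg 1: [4, 1]
Peg 2: [5]

Answer: Peg 0: [3, 2]
Peg 1: [4, 1]
Peg 2: [5]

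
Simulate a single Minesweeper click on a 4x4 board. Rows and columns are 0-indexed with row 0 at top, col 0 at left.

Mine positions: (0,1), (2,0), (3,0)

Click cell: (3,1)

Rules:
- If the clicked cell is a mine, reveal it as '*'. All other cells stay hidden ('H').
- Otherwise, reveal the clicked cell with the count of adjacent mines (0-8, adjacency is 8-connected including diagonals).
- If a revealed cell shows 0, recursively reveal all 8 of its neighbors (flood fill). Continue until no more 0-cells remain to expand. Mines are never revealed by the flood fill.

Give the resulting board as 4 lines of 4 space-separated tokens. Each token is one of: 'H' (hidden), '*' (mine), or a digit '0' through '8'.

H H H H
H H H H
H H H H
H 2 H H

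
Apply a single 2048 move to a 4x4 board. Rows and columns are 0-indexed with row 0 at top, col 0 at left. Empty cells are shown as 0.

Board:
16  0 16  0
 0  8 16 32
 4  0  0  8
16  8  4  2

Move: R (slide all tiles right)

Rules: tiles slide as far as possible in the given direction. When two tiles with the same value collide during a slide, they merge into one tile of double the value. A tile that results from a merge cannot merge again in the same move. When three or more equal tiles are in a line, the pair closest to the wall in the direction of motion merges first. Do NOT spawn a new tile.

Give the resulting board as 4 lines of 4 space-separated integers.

Slide right:
row 0: [16, 0, 16, 0] -> [0, 0, 0, 32]
row 1: [0, 8, 16, 32] -> [0, 8, 16, 32]
row 2: [4, 0, 0, 8] -> [0, 0, 4, 8]
row 3: [16, 8, 4, 2] -> [16, 8, 4, 2]

Answer:  0  0  0 32
 0  8 16 32
 0  0  4  8
16  8  4  2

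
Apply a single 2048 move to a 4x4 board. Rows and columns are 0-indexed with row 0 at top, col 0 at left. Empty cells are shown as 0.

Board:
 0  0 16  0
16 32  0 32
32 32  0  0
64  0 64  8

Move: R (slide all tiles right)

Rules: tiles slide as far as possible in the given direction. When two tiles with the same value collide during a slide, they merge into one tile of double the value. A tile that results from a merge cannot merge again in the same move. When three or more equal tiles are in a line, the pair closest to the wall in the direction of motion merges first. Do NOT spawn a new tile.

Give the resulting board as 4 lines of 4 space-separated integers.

Answer:   0   0   0  16
  0   0  16  64
  0   0   0  64
  0   0 128   8

Derivation:
Slide right:
row 0: [0, 0, 16, 0] -> [0, 0, 0, 16]
row 1: [16, 32, 0, 32] -> [0, 0, 16, 64]
row 2: [32, 32, 0, 0] -> [0, 0, 0, 64]
row 3: [64, 0, 64, 8] -> [0, 0, 128, 8]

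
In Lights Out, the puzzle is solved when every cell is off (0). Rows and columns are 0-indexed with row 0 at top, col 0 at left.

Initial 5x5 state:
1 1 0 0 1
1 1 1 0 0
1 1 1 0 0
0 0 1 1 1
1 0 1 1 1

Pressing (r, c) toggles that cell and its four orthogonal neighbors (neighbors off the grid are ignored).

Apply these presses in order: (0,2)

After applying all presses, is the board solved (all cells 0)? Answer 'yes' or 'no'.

After press 1 at (0,2):
1 0 1 1 1
1 1 0 0 0
1 1 1 0 0
0 0 1 1 1
1 0 1 1 1

Lights still on: 16

Answer: no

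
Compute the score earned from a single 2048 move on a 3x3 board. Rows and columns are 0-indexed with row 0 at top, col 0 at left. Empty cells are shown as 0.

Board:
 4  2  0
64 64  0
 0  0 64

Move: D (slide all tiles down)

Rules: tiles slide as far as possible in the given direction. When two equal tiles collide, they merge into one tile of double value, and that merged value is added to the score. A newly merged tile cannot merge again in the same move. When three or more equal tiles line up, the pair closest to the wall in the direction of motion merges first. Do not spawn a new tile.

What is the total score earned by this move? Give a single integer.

Slide down:
col 0: [4, 64, 0] -> [0, 4, 64]  score +0 (running 0)
col 1: [2, 64, 0] -> [0, 2, 64]  score +0 (running 0)
col 2: [0, 0, 64] -> [0, 0, 64]  score +0 (running 0)
Board after move:
 0  0  0
 4  2  0
64 64 64

Answer: 0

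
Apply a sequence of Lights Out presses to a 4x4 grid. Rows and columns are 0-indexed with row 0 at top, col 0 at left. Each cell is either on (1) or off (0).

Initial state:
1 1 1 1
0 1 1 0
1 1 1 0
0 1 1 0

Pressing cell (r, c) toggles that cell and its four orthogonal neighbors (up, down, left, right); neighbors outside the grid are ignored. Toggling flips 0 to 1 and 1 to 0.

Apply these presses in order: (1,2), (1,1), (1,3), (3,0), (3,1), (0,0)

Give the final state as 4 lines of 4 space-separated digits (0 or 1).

After press 1 at (1,2):
1 1 0 1
0 0 0 1
1 1 0 0
0 1 1 0

After press 2 at (1,1):
1 0 0 1
1 1 1 1
1 0 0 0
0 1 1 0

After press 3 at (1,3):
1 0 0 0
1 1 0 0
1 0 0 1
0 1 1 0

After press 4 at (3,0):
1 0 0 0
1 1 0 0
0 0 0 1
1 0 1 0

After press 5 at (3,1):
1 0 0 0
1 1 0 0
0 1 0 1
0 1 0 0

After press 6 at (0,0):
0 1 0 0
0 1 0 0
0 1 0 1
0 1 0 0

Answer: 0 1 0 0
0 1 0 0
0 1 0 1
0 1 0 0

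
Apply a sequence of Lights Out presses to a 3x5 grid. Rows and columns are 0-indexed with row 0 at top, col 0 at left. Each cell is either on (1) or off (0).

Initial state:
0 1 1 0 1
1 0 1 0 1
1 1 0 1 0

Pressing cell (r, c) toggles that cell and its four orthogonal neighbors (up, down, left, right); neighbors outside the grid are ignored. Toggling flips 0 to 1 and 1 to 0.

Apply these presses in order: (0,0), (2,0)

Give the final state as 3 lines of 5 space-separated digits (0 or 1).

Answer: 1 0 1 0 1
1 0 1 0 1
0 0 0 1 0

Derivation:
After press 1 at (0,0):
1 0 1 0 1
0 0 1 0 1
1 1 0 1 0

After press 2 at (2,0):
1 0 1 0 1
1 0 1 0 1
0 0 0 1 0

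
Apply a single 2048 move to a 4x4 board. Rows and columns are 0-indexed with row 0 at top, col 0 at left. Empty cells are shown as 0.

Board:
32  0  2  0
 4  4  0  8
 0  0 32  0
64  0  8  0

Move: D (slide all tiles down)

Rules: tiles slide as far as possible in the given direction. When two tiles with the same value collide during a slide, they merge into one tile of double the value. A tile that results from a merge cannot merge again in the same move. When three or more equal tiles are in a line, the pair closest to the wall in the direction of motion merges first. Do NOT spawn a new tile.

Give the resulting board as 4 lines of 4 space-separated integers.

Answer:  0  0  0  0
32  0  2  0
 4  0 32  0
64  4  8  8

Derivation:
Slide down:
col 0: [32, 4, 0, 64] -> [0, 32, 4, 64]
col 1: [0, 4, 0, 0] -> [0, 0, 0, 4]
col 2: [2, 0, 32, 8] -> [0, 2, 32, 8]
col 3: [0, 8, 0, 0] -> [0, 0, 0, 8]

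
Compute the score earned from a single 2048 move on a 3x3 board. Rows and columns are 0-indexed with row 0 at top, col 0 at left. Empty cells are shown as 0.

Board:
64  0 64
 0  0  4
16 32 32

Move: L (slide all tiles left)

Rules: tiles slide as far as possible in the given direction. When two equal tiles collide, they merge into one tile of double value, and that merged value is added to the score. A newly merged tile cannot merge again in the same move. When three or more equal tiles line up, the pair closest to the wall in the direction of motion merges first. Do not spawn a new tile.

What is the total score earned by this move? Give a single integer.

Slide left:
row 0: [64, 0, 64] -> [128, 0, 0]  score +128 (running 128)
row 1: [0, 0, 4] -> [4, 0, 0]  score +0 (running 128)
row 2: [16, 32, 32] -> [16, 64, 0]  score +64 (running 192)
Board after move:
128   0   0
  4   0   0
 16  64   0

Answer: 192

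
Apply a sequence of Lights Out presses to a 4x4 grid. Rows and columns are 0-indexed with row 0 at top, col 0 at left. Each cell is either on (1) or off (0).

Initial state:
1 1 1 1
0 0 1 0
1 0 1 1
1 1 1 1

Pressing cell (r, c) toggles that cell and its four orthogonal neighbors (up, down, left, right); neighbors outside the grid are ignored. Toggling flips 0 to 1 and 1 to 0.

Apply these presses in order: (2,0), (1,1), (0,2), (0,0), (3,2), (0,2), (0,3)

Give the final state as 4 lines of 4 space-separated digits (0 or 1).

Answer: 0 1 0 0
1 1 0 1
0 0 0 1
0 0 0 0

Derivation:
After press 1 at (2,0):
1 1 1 1
1 0 1 0
0 1 1 1
0 1 1 1

After press 2 at (1,1):
1 0 1 1
0 1 0 0
0 0 1 1
0 1 1 1

After press 3 at (0,2):
1 1 0 0
0 1 1 0
0 0 1 1
0 1 1 1

After press 4 at (0,0):
0 0 0 0
1 1 1 0
0 0 1 1
0 1 1 1

After press 5 at (3,2):
0 0 0 0
1 1 1 0
0 0 0 1
0 0 0 0

After press 6 at (0,2):
0 1 1 1
1 1 0 0
0 0 0 1
0 0 0 0

After press 7 at (0,3):
0 1 0 0
1 1 0 1
0 0 0 1
0 0 0 0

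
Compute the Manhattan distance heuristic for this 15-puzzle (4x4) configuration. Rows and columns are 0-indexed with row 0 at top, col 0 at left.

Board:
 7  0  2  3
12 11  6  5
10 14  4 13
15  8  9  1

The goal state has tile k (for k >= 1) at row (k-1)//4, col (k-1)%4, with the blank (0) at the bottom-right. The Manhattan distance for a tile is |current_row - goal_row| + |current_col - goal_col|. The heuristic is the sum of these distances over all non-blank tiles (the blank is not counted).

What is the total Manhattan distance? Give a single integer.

Answer: 39

Derivation:
Tile 7: at (0,0), goal (1,2), distance |0-1|+|0-2| = 3
Tile 2: at (0,2), goal (0,1), distance |0-0|+|2-1| = 1
Tile 3: at (0,3), goal (0,2), distance |0-0|+|3-2| = 1
Tile 12: at (1,0), goal (2,3), distance |1-2|+|0-3| = 4
Tile 11: at (1,1), goal (2,2), distance |1-2|+|1-2| = 2
Tile 6: at (1,2), goal (1,1), distance |1-1|+|2-1| = 1
Tile 5: at (1,3), goal (1,0), distance |1-1|+|3-0| = 3
Tile 10: at (2,0), goal (2,1), distance |2-2|+|0-1| = 1
Tile 14: at (2,1), goal (3,1), distance |2-3|+|1-1| = 1
Tile 4: at (2,2), goal (0,3), distance |2-0|+|2-3| = 3
Tile 13: at (2,3), goal (3,0), distance |2-3|+|3-0| = 4
Tile 15: at (3,0), goal (3,2), distance |3-3|+|0-2| = 2
Tile 8: at (3,1), goal (1,3), distance |3-1|+|1-3| = 4
Tile 9: at (3,2), goal (2,0), distance |3-2|+|2-0| = 3
Tile 1: at (3,3), goal (0,0), distance |3-0|+|3-0| = 6
Sum: 3 + 1 + 1 + 4 + 2 + 1 + 3 + 1 + 1 + 3 + 4 + 2 + 4 + 3 + 6 = 39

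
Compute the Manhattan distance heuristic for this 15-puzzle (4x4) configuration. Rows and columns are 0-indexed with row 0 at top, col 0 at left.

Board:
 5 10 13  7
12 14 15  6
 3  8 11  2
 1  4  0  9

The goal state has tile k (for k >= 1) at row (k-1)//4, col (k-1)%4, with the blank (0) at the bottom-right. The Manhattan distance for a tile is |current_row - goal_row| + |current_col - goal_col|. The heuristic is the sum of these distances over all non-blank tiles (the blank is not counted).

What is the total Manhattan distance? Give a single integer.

Answer: 43

Derivation:
Tile 5: at (0,0), goal (1,0), distance |0-1|+|0-0| = 1
Tile 10: at (0,1), goal (2,1), distance |0-2|+|1-1| = 2
Tile 13: at (0,2), goal (3,0), distance |0-3|+|2-0| = 5
Tile 7: at (0,3), goal (1,2), distance |0-1|+|3-2| = 2
Tile 12: at (1,0), goal (2,3), distance |1-2|+|0-3| = 4
Tile 14: at (1,1), goal (3,1), distance |1-3|+|1-1| = 2
Tile 15: at (1,2), goal (3,2), distance |1-3|+|2-2| = 2
Tile 6: at (1,3), goal (1,1), distance |1-1|+|3-1| = 2
Tile 3: at (2,0), goal (0,2), distance |2-0|+|0-2| = 4
Tile 8: at (2,1), goal (1,3), distance |2-1|+|1-3| = 3
Tile 11: at (2,2), goal (2,2), distance |2-2|+|2-2| = 0
Tile 2: at (2,3), goal (0,1), distance |2-0|+|3-1| = 4
Tile 1: at (3,0), goal (0,0), distance |3-0|+|0-0| = 3
Tile 4: at (3,1), goal (0,3), distance |3-0|+|1-3| = 5
Tile 9: at (3,3), goal (2,0), distance |3-2|+|3-0| = 4
Sum: 1 + 2 + 5 + 2 + 4 + 2 + 2 + 2 + 4 + 3 + 0 + 4 + 3 + 5 + 4 = 43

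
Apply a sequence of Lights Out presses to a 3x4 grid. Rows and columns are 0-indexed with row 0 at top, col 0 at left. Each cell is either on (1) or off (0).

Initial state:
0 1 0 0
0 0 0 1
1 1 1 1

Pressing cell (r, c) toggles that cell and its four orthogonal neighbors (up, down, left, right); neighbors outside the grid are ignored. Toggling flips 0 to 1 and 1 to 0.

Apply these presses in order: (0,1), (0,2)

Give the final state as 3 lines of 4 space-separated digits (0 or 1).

After press 1 at (0,1):
1 0 1 0
0 1 0 1
1 1 1 1

After press 2 at (0,2):
1 1 0 1
0 1 1 1
1 1 1 1

Answer: 1 1 0 1
0 1 1 1
1 1 1 1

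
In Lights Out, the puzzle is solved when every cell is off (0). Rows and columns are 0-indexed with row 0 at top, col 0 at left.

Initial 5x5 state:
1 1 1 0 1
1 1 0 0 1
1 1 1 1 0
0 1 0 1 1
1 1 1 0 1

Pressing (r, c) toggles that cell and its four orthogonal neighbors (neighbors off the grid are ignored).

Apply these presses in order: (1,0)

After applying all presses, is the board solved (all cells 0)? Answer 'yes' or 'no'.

Answer: no

Derivation:
After press 1 at (1,0):
0 1 1 0 1
0 0 0 0 1
0 1 1 1 0
0 1 0 1 1
1 1 1 0 1

Lights still on: 14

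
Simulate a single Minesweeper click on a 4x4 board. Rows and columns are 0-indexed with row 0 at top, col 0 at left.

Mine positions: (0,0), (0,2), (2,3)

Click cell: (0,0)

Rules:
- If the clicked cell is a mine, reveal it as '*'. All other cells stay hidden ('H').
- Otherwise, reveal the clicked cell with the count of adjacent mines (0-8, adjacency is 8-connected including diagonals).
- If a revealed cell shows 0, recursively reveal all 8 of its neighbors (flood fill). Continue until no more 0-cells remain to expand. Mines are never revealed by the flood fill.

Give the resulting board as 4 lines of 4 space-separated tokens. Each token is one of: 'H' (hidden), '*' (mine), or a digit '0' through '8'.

* H H H
H H H H
H H H H
H H H H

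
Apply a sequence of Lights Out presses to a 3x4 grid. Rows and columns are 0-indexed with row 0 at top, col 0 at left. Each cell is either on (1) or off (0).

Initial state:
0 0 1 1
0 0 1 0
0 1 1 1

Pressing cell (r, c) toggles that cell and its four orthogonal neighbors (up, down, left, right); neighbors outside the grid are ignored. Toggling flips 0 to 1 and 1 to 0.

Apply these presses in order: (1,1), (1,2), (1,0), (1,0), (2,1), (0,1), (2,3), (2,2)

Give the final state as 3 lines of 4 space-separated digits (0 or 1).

Answer: 1 0 1 1
1 0 0 0
1 0 1 1

Derivation:
After press 1 at (1,1):
0 1 1 1
1 1 0 0
0 0 1 1

After press 2 at (1,2):
0 1 0 1
1 0 1 1
0 0 0 1

After press 3 at (1,0):
1 1 0 1
0 1 1 1
1 0 0 1

After press 4 at (1,0):
0 1 0 1
1 0 1 1
0 0 0 1

After press 5 at (2,1):
0 1 0 1
1 1 1 1
1 1 1 1

After press 6 at (0,1):
1 0 1 1
1 0 1 1
1 1 1 1

After press 7 at (2,3):
1 0 1 1
1 0 1 0
1 1 0 0

After press 8 at (2,2):
1 0 1 1
1 0 0 0
1 0 1 1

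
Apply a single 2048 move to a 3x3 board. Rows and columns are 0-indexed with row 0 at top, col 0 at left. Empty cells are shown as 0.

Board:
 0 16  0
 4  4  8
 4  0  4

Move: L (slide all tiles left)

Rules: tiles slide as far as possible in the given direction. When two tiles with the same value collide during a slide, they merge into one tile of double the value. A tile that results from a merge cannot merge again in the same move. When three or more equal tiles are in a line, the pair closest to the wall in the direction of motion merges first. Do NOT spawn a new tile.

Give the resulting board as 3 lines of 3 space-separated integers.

Answer: 16  0  0
 8  8  0
 8  0  0

Derivation:
Slide left:
row 0: [0, 16, 0] -> [16, 0, 0]
row 1: [4, 4, 8] -> [8, 8, 0]
row 2: [4, 0, 4] -> [8, 0, 0]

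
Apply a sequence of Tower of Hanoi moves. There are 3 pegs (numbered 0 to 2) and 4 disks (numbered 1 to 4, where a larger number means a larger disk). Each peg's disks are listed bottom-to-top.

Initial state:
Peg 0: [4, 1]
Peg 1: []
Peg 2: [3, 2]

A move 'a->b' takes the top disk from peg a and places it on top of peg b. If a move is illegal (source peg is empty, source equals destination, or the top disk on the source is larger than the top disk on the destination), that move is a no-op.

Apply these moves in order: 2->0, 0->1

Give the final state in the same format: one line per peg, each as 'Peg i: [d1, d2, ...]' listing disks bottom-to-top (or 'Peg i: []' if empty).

Answer: Peg 0: [4]
Peg 1: [1]
Peg 2: [3, 2]

Derivation:
After move 1 (2->0):
Peg 0: [4, 1]
Peg 1: []
Peg 2: [3, 2]

After move 2 (0->1):
Peg 0: [4]
Peg 1: [1]
Peg 2: [3, 2]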